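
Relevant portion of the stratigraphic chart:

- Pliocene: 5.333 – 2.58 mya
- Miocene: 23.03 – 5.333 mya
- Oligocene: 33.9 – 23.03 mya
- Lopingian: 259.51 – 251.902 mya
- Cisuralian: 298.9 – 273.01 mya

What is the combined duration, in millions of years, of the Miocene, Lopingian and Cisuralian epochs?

Duration is start − end for each: (23.03 − 5.333) + (259.51 − 251.902) + (298.9 − 273.01).
That is 17.697 + 7.608 + 25.89, which totals 51.195 million years.

51.195 million years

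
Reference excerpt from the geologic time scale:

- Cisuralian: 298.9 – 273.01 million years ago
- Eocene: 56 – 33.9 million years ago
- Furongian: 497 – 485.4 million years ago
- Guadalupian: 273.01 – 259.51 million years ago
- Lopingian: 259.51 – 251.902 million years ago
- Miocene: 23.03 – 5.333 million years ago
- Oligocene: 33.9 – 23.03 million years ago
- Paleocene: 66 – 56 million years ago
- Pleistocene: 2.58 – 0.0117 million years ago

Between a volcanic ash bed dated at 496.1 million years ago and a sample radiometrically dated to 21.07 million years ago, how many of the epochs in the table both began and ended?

6

496.1 Ma sits inside the Furongian (497–485.4) and 21.07 Ma inside the Miocene (23.03–5.333); neither of those is wholly between the two dates.
The listed epochs lying completely between them are Cisuralian, Guadalupian, Lopingian, Paleocene, Eocene, Oligocene — 6 in all.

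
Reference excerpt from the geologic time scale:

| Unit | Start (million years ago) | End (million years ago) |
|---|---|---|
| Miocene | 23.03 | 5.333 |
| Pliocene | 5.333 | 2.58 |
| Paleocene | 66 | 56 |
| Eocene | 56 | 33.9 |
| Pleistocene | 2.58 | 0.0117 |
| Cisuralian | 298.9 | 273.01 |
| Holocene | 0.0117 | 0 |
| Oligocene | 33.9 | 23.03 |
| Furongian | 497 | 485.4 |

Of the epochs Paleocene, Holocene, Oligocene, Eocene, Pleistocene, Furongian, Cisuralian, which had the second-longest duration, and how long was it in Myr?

Durations: Paleocene 10; Holocene 0.0117; Oligocene 10.87; Eocene 22.1; Pleistocene 2.5683; Furongian 11.6; Cisuralian 25.89 Myr.
Sorted longest-first: Cisuralian (25.89), Eocene (22.1), Furongian (11.6), Oligocene (10.87), Paleocene (10), Pleistocene (2.5683), Holocene (0.0117).
The second longest is Eocene at 22.1 Myr.

Eocene, 22.1 million years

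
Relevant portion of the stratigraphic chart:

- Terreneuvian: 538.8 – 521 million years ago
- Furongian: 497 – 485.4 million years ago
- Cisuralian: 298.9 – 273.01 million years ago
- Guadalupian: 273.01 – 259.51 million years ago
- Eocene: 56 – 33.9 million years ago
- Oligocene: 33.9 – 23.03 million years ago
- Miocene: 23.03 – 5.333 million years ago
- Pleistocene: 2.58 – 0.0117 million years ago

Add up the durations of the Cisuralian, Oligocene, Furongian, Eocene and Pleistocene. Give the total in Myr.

73.0283 million years

Duration is start − end for each: (298.9 − 273.01) + (33.9 − 23.03) + (497 − 485.4) + (56 − 33.9) + (2.58 − 0.0117).
That is 25.89 + 10.87 + 11.6 + 22.1 + 2.5683, which totals 73.0283 million years.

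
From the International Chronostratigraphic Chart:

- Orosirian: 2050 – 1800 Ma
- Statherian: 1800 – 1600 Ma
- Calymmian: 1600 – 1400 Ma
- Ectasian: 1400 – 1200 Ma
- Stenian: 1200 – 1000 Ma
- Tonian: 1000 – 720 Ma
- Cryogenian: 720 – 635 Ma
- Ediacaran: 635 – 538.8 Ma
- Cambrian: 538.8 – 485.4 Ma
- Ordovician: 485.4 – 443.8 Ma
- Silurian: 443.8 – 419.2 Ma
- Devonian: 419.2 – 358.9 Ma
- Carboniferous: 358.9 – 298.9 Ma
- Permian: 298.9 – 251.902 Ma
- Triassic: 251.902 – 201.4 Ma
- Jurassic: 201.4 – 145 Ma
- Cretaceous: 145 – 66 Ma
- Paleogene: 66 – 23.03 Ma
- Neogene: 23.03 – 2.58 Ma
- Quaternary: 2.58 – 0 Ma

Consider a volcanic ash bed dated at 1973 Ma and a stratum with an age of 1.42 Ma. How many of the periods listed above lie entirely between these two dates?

18

1973 Ma sits inside the Orosirian (2050–1800) and 1.42 Ma inside the Quaternary (2.58–0); neither of those is wholly between the two dates.
The listed periods lying completely between them are Statherian, Calymmian, Ectasian, Stenian, Tonian, Cryogenian, Ediacaran, Cambrian, Ordovician, Silurian, Devonian, Carboniferous, Permian, Triassic, Jurassic, Cretaceous, Paleogene, Neogene — 18 in all.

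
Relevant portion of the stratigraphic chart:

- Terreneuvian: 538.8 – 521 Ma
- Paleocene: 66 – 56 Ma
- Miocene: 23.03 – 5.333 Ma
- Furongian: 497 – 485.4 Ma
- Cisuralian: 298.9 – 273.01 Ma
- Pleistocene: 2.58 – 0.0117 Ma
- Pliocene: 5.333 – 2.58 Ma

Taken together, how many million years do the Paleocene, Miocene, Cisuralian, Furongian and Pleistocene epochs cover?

Duration is start − end for each: (66 − 56) + (23.03 − 5.333) + (298.9 − 273.01) + (497 − 485.4) + (2.58 − 0.0117).
That is 10 + 17.697 + 25.89 + 11.6 + 2.5683, which totals 67.7553 million years.

67.7553 million years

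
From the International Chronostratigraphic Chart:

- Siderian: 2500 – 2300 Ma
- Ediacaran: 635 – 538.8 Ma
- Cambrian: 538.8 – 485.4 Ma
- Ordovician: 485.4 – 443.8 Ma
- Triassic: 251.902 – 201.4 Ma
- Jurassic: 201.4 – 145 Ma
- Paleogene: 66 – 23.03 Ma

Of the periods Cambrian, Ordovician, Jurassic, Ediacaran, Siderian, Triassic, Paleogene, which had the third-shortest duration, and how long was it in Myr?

Triassic, 50.502 million years

Durations: Cambrian 53.4; Ordovician 41.6; Jurassic 56.4; Ediacaran 96.2; Siderian 200; Triassic 50.502; Paleogene 42.97 Myr.
Sorted shortest-first: Ordovician (41.6), Paleogene (42.97), Triassic (50.502), Cambrian (53.4), Jurassic (56.4), Ediacaran (96.2), Siderian (200).
The third shortest is Triassic at 50.502 Myr.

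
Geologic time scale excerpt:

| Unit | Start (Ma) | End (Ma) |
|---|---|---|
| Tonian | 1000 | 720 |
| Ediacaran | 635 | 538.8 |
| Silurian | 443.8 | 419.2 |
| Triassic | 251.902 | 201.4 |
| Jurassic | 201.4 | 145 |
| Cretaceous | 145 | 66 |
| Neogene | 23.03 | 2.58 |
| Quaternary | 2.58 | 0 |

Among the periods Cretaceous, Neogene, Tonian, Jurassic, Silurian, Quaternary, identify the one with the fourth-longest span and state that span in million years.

Durations: Cretaceous 79; Neogene 20.45; Tonian 280; Jurassic 56.4; Silurian 24.6; Quaternary 2.58 Myr.
Sorted longest-first: Tonian (280), Cretaceous (79), Jurassic (56.4), Silurian (24.6), Neogene (20.45), Quaternary (2.58).
The fourth longest is Silurian at 24.6 Myr.

Silurian, 24.6 million years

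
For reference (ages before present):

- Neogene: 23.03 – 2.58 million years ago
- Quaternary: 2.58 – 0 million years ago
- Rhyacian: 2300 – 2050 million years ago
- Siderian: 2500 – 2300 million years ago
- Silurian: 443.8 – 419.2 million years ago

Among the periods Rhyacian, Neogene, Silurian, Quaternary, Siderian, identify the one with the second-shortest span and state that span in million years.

Start − end for each: Rhyacian 2300 − 2050 = 250; Neogene 23.03 − 2.58 = 20.45; Silurian 443.8 − 419.2 = 24.6; Quaternary 2.58 − 0 = 2.58; Siderian 2500 − 2300 = 200.
Ranking these from shortest: Quaternary < Neogene < Silurian < Siderian < Rhyacian.
Position 2 in that ranking is Neogene, which lasted 20.45 Myr.

Neogene, 20.45 million years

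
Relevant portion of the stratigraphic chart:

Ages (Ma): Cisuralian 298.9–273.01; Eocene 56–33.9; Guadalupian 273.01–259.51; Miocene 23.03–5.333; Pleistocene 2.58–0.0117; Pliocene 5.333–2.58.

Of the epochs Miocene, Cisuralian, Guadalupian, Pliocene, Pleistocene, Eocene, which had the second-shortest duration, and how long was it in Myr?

Start − end for each: Miocene 23.03 − 5.333 = 17.697; Cisuralian 298.9 − 273.01 = 25.89; Guadalupian 273.01 − 259.51 = 13.5; Pliocene 5.333 − 2.58 = 2.753; Pleistocene 2.58 − 0.0117 = 2.5683; Eocene 56 − 33.9 = 22.1.
Ranking these from shortest: Pleistocene < Pliocene < Guadalupian < Miocene < Eocene < Cisuralian.
Position 2 in that ranking is Pliocene, which lasted 2.753 Myr.

Pliocene, 2.753 million years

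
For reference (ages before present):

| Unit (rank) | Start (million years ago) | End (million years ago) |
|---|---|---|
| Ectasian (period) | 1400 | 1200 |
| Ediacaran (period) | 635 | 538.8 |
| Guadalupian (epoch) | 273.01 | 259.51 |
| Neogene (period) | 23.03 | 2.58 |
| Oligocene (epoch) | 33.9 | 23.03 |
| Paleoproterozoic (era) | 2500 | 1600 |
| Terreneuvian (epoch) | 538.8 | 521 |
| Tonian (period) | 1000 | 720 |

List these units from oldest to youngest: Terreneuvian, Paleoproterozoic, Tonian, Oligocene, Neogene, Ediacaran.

Read off each span (Ma): Terreneuvian 538.8–521; Paleoproterozoic 2500–1600; Tonian 1000–720; Oligocene 33.9–23.03; Neogene 23.03–2.58; Ediacaran 635–538.8.
Larger Ma is older, so oldest→youngest is Paleoproterozoic, Tonian, Ediacaran, Terreneuvian, Oligocene, Neogene.

Paleoproterozoic, Tonian, Ediacaran, Terreneuvian, Oligocene, Neogene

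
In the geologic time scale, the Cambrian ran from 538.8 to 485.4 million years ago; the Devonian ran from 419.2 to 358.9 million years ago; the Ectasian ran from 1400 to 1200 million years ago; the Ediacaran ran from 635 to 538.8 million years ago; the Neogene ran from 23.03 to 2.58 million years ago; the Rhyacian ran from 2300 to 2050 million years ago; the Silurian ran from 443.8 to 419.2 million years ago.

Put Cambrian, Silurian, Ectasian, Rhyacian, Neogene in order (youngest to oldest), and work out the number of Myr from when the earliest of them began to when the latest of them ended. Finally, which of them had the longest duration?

Neogene, Silurian, Cambrian, Ectasian, Rhyacian; total span 2297.42 Myr; longest is Rhyacian

From the excerpt: Cambrian 538.8–485.4; Silurian 443.8–419.2; Ectasian 1400–1200; Rhyacian 2300–2050; Neogene 23.03–2.58 (Ma).
Larger Ma is earlier, so the oldest is Rhyacian and the youngest is Neogene; youngest to oldest: Neogene, Silurian, Cambrian, Ectasian, Rhyacian.
Oldest start 2300 minus youngest end 2.58 gives 2297.42 Myr overall.
Individual lengths (start − end): Neogene 20.45; Cambrian 53.4; Ectasian 200; Silurian 24.6; Rhyacian 250. The largest is Rhyacian at 250 Myr.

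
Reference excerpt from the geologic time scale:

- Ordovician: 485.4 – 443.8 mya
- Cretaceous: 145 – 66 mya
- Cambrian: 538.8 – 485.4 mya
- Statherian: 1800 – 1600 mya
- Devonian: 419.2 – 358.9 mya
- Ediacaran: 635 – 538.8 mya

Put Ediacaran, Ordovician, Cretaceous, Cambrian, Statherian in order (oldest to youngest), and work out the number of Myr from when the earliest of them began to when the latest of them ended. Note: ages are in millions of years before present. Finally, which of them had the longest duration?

Statherian → Ediacaran → Cambrian → Ordovician → Cretaceous; total span 1734 Myr; longest is Statherian

From the excerpt: Ediacaran 635–538.8; Ordovician 485.4–443.8; Cretaceous 145–66; Cambrian 538.8–485.4; Statherian 1800–1600 (Ma).
Larger Ma is earlier, so the oldest is Statherian and the youngest is Cretaceous; oldest to youngest: Statherian, Ediacaran, Cambrian, Ordovician, Cretaceous.
Oldest start 1800 minus youngest end 66 gives 1734 Myr overall.
Individual lengths (start − end): Cambrian 53.4; Cretaceous 79; Statherian 200; Ordovician 41.6; Ediacaran 96.2. The largest is Statherian at 200 Myr.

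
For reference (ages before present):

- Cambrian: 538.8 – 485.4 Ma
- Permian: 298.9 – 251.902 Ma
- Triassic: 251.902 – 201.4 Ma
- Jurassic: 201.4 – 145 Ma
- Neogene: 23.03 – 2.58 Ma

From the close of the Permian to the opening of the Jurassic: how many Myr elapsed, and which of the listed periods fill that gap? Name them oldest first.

50.502 million years; Triassic

The Permian closes at 251.902 Ma and the Jurassic opens at 201.4 Ma, so the interval is 251.902 − 201.4 = 50.502 Myr.
A period fits inside if it starts at or after 251.902 Ma and ends at or before 201.4 Ma; oldest first that gives Triassic.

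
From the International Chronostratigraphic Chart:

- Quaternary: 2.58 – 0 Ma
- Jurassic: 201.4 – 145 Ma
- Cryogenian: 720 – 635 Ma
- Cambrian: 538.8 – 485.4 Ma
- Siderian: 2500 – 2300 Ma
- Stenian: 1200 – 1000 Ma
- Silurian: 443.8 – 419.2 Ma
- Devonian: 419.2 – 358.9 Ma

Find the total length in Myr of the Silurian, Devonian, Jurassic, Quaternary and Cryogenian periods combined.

228.88 million years

Duration is start − end for each: (443.8 − 419.2) + (419.2 − 358.9) + (201.4 − 145) + (2.58 − 0) + (720 − 635).
That is 24.6 + 60.3 + 56.4 + 2.58 + 85, which totals 228.88 million years.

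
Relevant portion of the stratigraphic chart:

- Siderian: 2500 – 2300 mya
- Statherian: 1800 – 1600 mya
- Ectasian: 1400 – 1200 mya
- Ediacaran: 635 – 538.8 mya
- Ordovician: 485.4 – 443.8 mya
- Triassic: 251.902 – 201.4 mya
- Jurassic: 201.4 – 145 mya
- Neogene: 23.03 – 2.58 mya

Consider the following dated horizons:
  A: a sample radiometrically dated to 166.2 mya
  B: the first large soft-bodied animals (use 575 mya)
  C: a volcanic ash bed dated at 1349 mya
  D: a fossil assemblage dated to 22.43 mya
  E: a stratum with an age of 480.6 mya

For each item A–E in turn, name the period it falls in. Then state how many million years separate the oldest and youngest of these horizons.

A — Jurassic; B — Ediacaran; C — Ectasian; D — Neogene; E — Ordovician; span 1326.57 million years

Match each age against the start–end ranges in the excerpt: A = 166.2 Ma → Jurassic (201.4–145); B = 575 Ma → Ediacaran (635–538.8); C = 1349 Ma → Ectasian (1400–1200); D = 22.43 Ma → Neogene (23.03–2.58); E = 480.6 Ma → Ordovician (485.4–443.8).
The largest age is 1349 Ma and the smallest is 22.43 Ma; their difference is 1326.57 Myr.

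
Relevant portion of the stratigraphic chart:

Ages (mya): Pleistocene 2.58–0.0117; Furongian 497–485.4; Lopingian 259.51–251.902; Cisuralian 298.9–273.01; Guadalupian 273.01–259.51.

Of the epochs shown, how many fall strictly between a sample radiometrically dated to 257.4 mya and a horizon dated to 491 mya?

491 Ma sits inside the Furongian (497–485.4) and 257.4 Ma inside the Lopingian (259.51–251.902); neither of those is wholly between the two dates.
The listed epochs lying completely between them are Cisuralian, Guadalupian — 2 in all.

2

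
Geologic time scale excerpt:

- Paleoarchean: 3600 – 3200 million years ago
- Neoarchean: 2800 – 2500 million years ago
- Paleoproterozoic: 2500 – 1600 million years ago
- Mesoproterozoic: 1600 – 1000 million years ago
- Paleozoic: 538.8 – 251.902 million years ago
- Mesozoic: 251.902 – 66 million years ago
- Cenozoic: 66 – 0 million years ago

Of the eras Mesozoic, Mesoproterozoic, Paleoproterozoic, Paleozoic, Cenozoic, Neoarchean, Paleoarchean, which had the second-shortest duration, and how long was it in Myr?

Mesozoic, 185.902 million years

Durations: Mesozoic 185.902; Mesoproterozoic 600; Paleoproterozoic 900; Paleozoic 286.898; Cenozoic 66; Neoarchean 300; Paleoarchean 400 Myr.
Sorted shortest-first: Cenozoic (66), Mesozoic (185.902), Paleozoic (286.898), Neoarchean (300), Paleoarchean (400), Mesoproterozoic (600), Paleoproterozoic (900).
The second shortest is Mesozoic at 185.902 Myr.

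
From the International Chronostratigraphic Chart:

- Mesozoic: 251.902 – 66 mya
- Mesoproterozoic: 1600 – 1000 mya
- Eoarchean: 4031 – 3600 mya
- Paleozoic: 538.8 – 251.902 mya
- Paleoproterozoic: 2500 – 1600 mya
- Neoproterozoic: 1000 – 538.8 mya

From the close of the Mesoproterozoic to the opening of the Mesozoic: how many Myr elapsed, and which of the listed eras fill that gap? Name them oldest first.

748.098 million years; Neoproterozoic, Paleozoic

The Mesoproterozoic closes at 1000 Ma and the Mesozoic opens at 251.902 Ma, so the interval is 1000 − 251.902 = 748.098 Myr.
An era fits inside if it starts at or after 1000 Ma and ends at or before 251.902 Ma; oldest first that gives Neoproterozoic, Paleozoic.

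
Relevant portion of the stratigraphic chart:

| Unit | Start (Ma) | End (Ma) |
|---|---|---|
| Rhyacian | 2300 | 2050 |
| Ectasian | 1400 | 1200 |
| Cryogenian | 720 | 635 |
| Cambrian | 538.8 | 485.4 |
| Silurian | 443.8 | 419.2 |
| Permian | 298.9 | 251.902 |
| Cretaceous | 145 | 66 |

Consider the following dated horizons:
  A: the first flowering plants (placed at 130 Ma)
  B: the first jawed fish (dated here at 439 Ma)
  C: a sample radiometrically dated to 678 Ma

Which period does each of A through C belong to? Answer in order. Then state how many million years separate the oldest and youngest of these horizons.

A — Cretaceous; B — Silurian; C — Cryogenian; span 548 million years

Match each age against the start–end ranges in the excerpt: A = 130 Ma → Cretaceous (145–66); B = 439 Ma → Silurian (443.8–419.2); C = 678 Ma → Cryogenian (720–635).
The largest age is 678 Ma and the smallest is 130 Ma; their difference is 548 Myr.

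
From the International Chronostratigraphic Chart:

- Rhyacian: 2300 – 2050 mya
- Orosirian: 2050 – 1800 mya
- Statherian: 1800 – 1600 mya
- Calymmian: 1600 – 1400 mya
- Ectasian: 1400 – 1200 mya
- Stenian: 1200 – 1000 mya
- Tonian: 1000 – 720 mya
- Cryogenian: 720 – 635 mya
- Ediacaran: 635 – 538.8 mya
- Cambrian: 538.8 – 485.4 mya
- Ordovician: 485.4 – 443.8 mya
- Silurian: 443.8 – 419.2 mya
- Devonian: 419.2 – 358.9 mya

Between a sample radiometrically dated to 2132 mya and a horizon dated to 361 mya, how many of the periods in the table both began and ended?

The older date is 2132 Ma and the younger is 361 Ma.
Periods with start < 2132 and end > 361 Ma: Orosirian (2050–1800), Statherian (1800–1600), Calymmian (1600–1400), Ectasian (1400–1200), Stenian (1200–1000), Tonian (1000–720), Cryogenian (720–635), Ediacaran (635–538.8), Cambrian (538.8–485.4), Ordovician (485.4–443.8), Silurian (443.8–419.2).
That is 11 complete periods.

11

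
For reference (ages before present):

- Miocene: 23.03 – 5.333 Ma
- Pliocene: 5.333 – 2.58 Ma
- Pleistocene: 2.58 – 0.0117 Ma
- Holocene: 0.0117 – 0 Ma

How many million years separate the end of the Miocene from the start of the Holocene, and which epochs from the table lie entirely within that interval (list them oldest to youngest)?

The Miocene closes at 5.333 Ma and the Holocene opens at 0.0117 Ma, so the interval is 5.333 − 0.0117 = 5.3213 Myr.
An epoch fits inside if it starts at or after 5.333 Ma and ends at or before 0.0117 Ma; oldest first that gives Pliocene, Pleistocene.

5.3213 million years; Pliocene, Pleistocene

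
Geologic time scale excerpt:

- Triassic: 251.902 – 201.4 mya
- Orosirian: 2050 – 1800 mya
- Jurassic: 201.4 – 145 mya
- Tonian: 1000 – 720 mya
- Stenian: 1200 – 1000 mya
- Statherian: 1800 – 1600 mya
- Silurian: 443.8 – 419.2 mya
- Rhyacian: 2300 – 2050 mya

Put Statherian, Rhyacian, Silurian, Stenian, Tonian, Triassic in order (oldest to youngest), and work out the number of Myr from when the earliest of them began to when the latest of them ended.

From the excerpt: Statherian 1800–1600; Rhyacian 2300–2050; Silurian 443.8–419.2; Stenian 1200–1000; Tonian 1000–720; Triassic 251.902–201.4 (Ma).
Larger Ma is earlier, so the oldest is Rhyacian and the youngest is Triassic; oldest to youngest: Rhyacian, Statherian, Stenian, Tonian, Silurian, Triassic.
Oldest start 2300 minus youngest end 201.4 gives 2098.6 Myr overall.

Rhyacian → Statherian → Stenian → Tonian → Silurian → Triassic; total span 2098.6 Myr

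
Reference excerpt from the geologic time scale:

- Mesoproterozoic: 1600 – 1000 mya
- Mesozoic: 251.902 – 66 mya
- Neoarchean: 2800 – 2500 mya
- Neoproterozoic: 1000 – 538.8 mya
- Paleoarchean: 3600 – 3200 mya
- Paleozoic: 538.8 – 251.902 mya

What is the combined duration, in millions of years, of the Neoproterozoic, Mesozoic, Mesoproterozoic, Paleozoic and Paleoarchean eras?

1934 million years

Duration is start − end for each: (1000 − 538.8) + (251.902 − 66) + (1600 − 1000) + (538.8 − 251.902) + (3600 − 3200).
That is 461.2 + 185.902 + 600 + 286.898 + 400, which totals 1934 million years.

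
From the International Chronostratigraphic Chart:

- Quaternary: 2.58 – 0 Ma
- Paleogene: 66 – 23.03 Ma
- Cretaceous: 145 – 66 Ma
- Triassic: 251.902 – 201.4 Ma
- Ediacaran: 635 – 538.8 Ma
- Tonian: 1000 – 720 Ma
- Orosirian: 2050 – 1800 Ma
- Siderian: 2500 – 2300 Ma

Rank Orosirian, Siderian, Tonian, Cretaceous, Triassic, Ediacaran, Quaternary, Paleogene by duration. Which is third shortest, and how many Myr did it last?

Triassic, 50.502 million years

Durations: Orosirian 250; Siderian 200; Tonian 280; Cretaceous 79; Triassic 50.502; Ediacaran 96.2; Quaternary 2.58; Paleogene 42.97 Myr.
Sorted shortest-first: Quaternary (2.58), Paleogene (42.97), Triassic (50.502), Cretaceous (79), Ediacaran (96.2), Siderian (200), Orosirian (250), Tonian (280).
The third shortest is Triassic at 50.502 Myr.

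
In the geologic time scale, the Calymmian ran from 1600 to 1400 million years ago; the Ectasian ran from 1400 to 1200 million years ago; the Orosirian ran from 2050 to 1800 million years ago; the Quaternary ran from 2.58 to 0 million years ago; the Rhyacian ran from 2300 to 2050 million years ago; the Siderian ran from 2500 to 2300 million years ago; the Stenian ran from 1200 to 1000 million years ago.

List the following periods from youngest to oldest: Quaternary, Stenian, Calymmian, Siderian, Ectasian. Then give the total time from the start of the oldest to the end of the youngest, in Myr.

Start ages (Ma): Siderian 2500, Calymmian 1600, Ectasian 1400, Stenian 1200, Quaternary 2.58.
Ordered youngest to oldest: Quaternary, Stenian, Ectasian, Calymmian, Siderian.
Span = 2500 − 0 = 2500 Myr.

Quaternary, Stenian, Ectasian, Calymmian, Siderian; total span 2500 Myr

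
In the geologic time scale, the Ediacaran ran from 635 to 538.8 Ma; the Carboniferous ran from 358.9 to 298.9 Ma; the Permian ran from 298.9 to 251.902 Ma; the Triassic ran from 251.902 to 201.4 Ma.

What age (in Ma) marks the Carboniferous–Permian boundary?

298.9 Ma

The Carboniferous ends and the Permian begins at 298.9 Ma.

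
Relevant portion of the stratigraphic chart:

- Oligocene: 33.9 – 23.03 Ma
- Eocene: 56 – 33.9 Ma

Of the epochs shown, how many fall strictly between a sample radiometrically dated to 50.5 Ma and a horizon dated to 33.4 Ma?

0

Checking each listed span, none has both start < 50.5 Ma and end > 33.4 Ma — every epoch straddles one of the two dates or lies outside them — so the count is 0.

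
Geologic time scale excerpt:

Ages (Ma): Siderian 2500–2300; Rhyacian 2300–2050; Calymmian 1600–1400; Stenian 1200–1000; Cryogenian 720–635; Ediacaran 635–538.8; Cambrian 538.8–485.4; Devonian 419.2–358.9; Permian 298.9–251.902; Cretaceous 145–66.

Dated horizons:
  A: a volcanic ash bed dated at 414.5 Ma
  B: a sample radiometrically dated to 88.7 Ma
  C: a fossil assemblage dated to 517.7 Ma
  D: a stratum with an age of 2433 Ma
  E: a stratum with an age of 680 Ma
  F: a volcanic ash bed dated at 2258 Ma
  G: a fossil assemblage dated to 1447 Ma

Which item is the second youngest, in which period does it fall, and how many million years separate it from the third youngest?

Smaller Ma means younger, so youngest first: B 88.7 < A 414.5 < C 517.7 < E 680 < G 1447 < F 2258 < D 2433.
Counting 2 along gives A (414.5 Ma); the excerpt puts that inside the Devonian, 419.2–358.9 Ma.
Next in line is C (517.7 Ma), and 517.7 − 414.5 = 103.2 Myr.

A, in the Devonian; 103.2 million years to C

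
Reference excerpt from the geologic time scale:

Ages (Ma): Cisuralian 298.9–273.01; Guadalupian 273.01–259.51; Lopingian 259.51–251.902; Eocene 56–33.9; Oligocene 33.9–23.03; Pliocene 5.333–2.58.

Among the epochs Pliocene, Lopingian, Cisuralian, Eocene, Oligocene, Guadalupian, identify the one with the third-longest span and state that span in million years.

Start − end for each: Pliocene 5.333 − 2.58 = 2.753; Lopingian 259.51 − 251.902 = 7.608; Cisuralian 298.9 − 273.01 = 25.89; Eocene 56 − 33.9 = 22.1; Oligocene 33.9 − 23.03 = 10.87; Guadalupian 273.01 − 259.51 = 13.5.
Ranking these from longest: Cisuralian > Eocene > Guadalupian > Oligocene > Lopingian > Pliocene.
Position 3 in that ranking is Guadalupian, which lasted 13.5 Myr.

Guadalupian, 13.5 million years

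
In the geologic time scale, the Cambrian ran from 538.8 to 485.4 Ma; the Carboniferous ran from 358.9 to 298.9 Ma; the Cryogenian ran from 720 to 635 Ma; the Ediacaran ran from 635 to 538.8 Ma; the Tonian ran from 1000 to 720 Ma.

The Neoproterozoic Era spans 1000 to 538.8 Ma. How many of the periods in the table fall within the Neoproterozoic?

Periods inside 1000–538.8 Ma: Tonian, Cryogenian, Ediacaran — 3 in total.

3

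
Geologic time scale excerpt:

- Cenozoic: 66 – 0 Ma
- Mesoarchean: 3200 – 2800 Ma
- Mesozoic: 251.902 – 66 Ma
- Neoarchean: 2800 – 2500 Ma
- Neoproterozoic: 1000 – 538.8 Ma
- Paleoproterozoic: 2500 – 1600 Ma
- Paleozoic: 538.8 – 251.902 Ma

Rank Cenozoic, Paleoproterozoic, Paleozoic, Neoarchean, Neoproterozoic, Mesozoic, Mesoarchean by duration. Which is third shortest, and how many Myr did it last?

Durations: Cenozoic 66; Paleoproterozoic 900; Paleozoic 286.898; Neoarchean 300; Neoproterozoic 461.2; Mesozoic 185.902; Mesoarchean 400 Myr.
Sorted shortest-first: Cenozoic (66), Mesozoic (185.902), Paleozoic (286.898), Neoarchean (300), Mesoarchean (400), Neoproterozoic (461.2), Paleoproterozoic (900).
The third shortest is Paleozoic at 286.898 Myr.

Paleozoic, 286.898 million years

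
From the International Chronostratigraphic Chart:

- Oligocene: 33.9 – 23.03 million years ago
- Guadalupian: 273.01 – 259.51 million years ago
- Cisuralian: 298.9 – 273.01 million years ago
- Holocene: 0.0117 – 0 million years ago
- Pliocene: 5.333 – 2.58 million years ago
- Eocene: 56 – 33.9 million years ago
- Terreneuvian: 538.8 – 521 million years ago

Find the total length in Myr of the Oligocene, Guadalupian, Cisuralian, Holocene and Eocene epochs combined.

72.3717 million years

Duration is start − end for each: (33.9 − 23.03) + (273.01 − 259.51) + (298.9 − 273.01) + (0.0117 − 0) + (56 − 33.9).
That is 10.87 + 13.5 + 25.89 + 0.0117 + 22.1, which totals 72.3717 million years.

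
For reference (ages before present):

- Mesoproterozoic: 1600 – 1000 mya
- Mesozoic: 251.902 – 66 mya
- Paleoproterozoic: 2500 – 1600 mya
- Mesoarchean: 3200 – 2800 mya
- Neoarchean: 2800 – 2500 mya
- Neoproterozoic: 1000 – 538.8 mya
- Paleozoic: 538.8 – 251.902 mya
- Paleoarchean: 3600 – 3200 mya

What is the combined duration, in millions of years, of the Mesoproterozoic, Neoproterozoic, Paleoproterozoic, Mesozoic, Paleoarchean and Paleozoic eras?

Each duration: Mesoproterozoic = 600; Neoproterozoic = 461.2; Paleoproterozoic = 900; Mesozoic = 185.902; Paleoarchean = 400; Paleozoic = 286.898.
Sum: 600 + 461.2 + 900 + 185.902 + 400 + 286.898 = 2834 Myr.

2834 million years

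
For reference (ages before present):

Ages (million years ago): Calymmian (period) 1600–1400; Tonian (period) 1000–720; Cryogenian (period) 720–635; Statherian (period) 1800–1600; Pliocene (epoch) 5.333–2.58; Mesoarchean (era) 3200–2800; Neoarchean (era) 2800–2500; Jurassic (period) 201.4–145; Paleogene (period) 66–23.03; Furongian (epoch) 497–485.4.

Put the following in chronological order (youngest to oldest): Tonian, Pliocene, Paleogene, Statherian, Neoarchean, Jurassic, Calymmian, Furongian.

Sorting by start age (ascending Ma, since larger Ma = older): Pliocene began 5.333, Paleogene began 66, Jurassic began 201.4, Furongian began 497, Tonian began 1000, Calymmian began 1600, Statherian began 1800, Neoarchean began 2800.

Pliocene, then Paleogene, then Jurassic, then Furongian, then Tonian, then Calymmian, then Statherian, then Neoarchean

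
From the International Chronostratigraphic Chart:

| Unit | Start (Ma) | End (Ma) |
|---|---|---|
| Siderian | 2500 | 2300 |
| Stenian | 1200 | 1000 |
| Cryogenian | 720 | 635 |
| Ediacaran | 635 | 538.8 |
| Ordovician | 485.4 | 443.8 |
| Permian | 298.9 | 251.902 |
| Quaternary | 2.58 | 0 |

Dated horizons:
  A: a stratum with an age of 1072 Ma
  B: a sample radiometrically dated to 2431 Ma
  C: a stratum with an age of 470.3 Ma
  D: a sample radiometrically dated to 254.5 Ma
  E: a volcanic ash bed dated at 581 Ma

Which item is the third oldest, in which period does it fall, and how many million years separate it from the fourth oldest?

Sorted oldest-first by Ma: B (2431), A (1072), E (581), C (470.3), D (254.5).
The third oldest is E at 581 Ma, which lies in 635–538.8 Ma: the Ediacaran.
The fourth oldest is C at 470.3 Ma; separation = |581 − 470.3| = 110.7 Myr.

E, in the Ediacaran; 110.7 million years to C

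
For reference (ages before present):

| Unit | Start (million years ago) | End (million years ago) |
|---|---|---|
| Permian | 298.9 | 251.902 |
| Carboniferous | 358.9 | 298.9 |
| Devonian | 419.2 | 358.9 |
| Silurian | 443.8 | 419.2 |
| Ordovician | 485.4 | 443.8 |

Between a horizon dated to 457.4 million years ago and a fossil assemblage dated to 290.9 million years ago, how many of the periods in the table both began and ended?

The older date is 457.4 Ma and the younger is 290.9 Ma.
Periods with start < 457.4 and end > 290.9 Ma: Silurian (443.8–419.2), Devonian (419.2–358.9), Carboniferous (358.9–298.9).
That is 3 complete periods.

3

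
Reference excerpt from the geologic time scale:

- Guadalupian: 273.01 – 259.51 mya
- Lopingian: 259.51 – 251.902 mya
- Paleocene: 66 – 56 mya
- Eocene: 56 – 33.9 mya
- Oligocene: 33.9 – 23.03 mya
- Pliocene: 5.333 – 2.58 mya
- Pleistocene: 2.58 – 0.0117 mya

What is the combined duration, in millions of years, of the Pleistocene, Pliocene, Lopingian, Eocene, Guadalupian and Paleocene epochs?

58.5293 million years

Each duration: Pleistocene = 2.5683; Pliocene = 2.753; Lopingian = 7.608; Eocene = 22.1; Guadalupian = 13.5; Paleocene = 10.
Sum: 2.5683 + 2.753 + 7.608 + 22.1 + 13.5 + 10 = 58.5293 Myr.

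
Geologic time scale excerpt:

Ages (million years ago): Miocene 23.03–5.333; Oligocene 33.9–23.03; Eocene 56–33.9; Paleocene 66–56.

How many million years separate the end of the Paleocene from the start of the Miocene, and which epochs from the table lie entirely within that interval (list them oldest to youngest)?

The Paleocene closes at 56 Ma and the Miocene opens at 23.03 Ma, so the interval is 56 − 23.03 = 32.97 Myr.
An epoch fits inside if it starts at or after 56 Ma and ends at or before 23.03 Ma; oldest first that gives Eocene, Oligocene.

32.97 million years; Eocene, Oligocene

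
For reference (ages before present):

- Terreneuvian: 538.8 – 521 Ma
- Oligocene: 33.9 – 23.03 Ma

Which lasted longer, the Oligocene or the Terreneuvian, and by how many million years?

Terreneuvian, by 6.93 million years

Oligocene: 33.9 − 23.03 = 10.87 Myr.
Terreneuvian: 538.8 − 521 = 17.8 Myr.
Difference: 17.8 − 10.87 = 6.93 Myr, so the Terreneuvian was longer.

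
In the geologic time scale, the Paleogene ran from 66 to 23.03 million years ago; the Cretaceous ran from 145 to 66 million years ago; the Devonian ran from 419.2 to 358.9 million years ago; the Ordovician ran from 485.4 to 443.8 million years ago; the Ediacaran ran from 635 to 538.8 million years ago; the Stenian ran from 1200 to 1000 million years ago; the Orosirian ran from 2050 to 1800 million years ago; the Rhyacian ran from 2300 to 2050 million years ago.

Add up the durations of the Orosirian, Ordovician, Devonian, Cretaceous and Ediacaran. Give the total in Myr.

527.1 million years

Each duration: Orosirian = 250; Ordovician = 41.6; Devonian = 60.3; Cretaceous = 79; Ediacaran = 96.2.
Sum: 250 + 41.6 + 60.3 + 79 + 96.2 = 527.1 Myr.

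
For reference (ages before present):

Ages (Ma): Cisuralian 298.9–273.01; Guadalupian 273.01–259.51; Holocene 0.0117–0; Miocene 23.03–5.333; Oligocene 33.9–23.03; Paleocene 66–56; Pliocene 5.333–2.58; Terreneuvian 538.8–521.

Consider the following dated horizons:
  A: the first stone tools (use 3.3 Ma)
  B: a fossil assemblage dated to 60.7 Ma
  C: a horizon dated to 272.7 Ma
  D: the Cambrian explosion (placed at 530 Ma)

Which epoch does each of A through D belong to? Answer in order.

Match each age against the start–end ranges in the excerpt: A = 3.3 Ma → Pliocene (5.333–2.58); B = 60.7 Ma → Paleocene (66–56); C = 272.7 Ma → Guadalupian (273.01–259.51); D = 530 Ma → Terreneuvian (538.8–521).

A — Pliocene; B — Paleocene; C — Guadalupian; D — Terreneuvian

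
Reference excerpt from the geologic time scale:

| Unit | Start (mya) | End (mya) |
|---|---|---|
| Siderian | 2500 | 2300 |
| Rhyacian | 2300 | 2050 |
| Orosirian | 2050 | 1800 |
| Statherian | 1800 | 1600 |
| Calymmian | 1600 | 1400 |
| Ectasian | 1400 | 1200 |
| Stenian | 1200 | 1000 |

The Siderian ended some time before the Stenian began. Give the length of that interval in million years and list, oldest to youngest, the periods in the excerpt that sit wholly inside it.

End of Siderian = 2300 Ma; start of Stenian = 1200 Ma.
Gap = 2300 − 1200 = 1100 Myr.
Periods wholly inside 2300–1200 Ma: Rhyacian (2300–2050), Orosirian (2050–1800), Statherian (1800–1600), Calymmian (1600–1400), Ectasian (1400–1200).

1100 million years; Rhyacian, Orosirian, Statherian, Calymmian, Ectasian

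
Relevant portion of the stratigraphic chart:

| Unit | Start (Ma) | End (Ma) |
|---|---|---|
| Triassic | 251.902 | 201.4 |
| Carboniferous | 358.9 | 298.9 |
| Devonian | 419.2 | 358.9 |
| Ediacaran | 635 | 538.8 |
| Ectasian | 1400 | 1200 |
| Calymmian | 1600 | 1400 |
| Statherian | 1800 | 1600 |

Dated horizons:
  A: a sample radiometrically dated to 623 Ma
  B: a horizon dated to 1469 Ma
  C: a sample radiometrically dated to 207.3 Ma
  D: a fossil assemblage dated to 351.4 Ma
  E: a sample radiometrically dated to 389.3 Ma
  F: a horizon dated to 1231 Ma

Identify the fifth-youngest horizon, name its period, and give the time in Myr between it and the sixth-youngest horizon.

F, in the Ectasian; 238 million years to B

Smaller Ma means younger, so youngest first: C 207.3 < D 351.4 < E 389.3 < A 623 < F 1231 < B 1469.
Counting 5 along gives F (1231 Ma); the excerpt puts that inside the Ectasian, 1400–1200 Ma.
Next in line is B (1469 Ma), and 1469 − 1231 = 238 Myr.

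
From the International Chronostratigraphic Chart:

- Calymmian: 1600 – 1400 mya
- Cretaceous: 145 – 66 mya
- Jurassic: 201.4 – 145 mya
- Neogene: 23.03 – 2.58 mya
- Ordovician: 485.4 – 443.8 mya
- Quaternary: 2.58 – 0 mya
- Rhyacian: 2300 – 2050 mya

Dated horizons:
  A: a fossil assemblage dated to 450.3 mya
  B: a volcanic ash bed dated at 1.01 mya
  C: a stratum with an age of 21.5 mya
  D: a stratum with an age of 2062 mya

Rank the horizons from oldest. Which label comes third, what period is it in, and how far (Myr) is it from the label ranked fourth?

C, in the Neogene; 20.49 million years to B

Sorted oldest-first by Ma: D (2062), A (450.3), C (21.5), B (1.01).
The third oldest is C at 21.5 Ma, which lies in 23.03–2.58 Ma: the Neogene.
The fourth oldest is B at 1.01 Ma; separation = |21.5 − 1.01| = 20.49 Myr.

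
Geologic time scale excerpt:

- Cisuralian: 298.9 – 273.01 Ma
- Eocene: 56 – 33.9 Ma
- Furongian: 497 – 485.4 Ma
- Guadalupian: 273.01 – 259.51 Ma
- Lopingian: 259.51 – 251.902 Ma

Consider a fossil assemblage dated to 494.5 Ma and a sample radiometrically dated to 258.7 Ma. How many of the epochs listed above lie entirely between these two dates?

2

494.5 Ma sits inside the Furongian (497–485.4) and 258.7 Ma inside the Lopingian (259.51–251.902); neither of those is wholly between the two dates.
The listed epochs lying completely between them are Cisuralian, Guadalupian — 2 in all.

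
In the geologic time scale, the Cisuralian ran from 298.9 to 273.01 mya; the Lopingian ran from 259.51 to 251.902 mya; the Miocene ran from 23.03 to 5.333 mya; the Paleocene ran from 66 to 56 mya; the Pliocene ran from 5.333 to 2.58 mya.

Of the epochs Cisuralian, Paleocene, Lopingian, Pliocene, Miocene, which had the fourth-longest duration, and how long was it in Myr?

Start − end for each: Cisuralian 298.9 − 273.01 = 25.89; Paleocene 66 − 56 = 10; Lopingian 259.51 − 251.902 = 7.608; Pliocene 5.333 − 2.58 = 2.753; Miocene 23.03 − 5.333 = 17.697.
Ranking these from longest: Cisuralian > Miocene > Paleocene > Lopingian > Pliocene.
Position 4 in that ranking is Lopingian, which lasted 7.608 Myr.

Lopingian, 7.608 million years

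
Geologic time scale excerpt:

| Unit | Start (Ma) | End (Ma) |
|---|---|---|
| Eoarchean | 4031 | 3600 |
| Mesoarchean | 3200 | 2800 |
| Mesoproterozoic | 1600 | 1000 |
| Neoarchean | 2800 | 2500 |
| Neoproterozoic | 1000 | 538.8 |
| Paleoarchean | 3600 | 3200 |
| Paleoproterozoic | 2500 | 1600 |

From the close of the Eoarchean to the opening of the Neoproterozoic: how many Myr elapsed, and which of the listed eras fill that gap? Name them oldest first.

The Eoarchean closes at 3600 Ma and the Neoproterozoic opens at 1000 Ma, so the interval is 3600 − 1000 = 2600 Myr.
An era fits inside if it starts at or after 3600 Ma and ends at or before 1000 Ma; oldest first that gives Paleoarchean, Mesoarchean, Neoarchean, Paleoproterozoic, Mesoproterozoic.

2600 million years; Paleoarchean, Mesoarchean, Neoarchean, Paleoproterozoic, Mesoproterozoic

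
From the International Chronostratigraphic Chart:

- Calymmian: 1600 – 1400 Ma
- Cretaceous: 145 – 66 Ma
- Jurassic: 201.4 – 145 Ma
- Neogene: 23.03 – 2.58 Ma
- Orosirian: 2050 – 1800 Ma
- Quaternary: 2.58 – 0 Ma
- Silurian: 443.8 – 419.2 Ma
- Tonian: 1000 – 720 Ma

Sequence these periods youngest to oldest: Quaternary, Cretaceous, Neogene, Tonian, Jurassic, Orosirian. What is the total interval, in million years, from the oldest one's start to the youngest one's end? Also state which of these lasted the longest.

Quaternary → Neogene → Cretaceous → Jurassic → Tonian → Orosirian; total span 2050 Myr; longest is Tonian

Start ages (Ma): Orosirian 2050, Tonian 1000, Jurassic 201.4, Cretaceous 145, Neogene 23.03, Quaternary 2.58.
Ordered youngest to oldest: Quaternary, Neogene, Cretaceous, Jurassic, Tonian, Orosirian.
Span = 2050 − 0 = 2050 Myr.
Durations: Tonian 280, Cretaceous 79, Quaternary 2.58, Orosirian 250, Jurassic 56.4, Neogene 20.45 → longest is Tonian (280 Myr).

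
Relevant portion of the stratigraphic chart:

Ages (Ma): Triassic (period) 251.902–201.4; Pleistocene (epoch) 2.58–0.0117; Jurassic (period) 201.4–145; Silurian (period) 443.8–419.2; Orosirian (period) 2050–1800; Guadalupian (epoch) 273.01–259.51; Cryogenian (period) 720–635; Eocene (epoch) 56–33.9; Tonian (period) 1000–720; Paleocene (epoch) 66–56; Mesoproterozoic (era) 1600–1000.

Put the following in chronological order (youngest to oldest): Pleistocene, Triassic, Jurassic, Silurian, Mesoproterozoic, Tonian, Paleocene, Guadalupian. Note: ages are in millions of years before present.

Sorting by start age (ascending Ma, since larger Ma = older): Pleistocene began 2.58, Paleocene began 66, Jurassic began 201.4, Triassic began 251.902, Guadalupian began 273.01, Silurian began 443.8, Tonian began 1000, Mesoproterozoic began 1600.

Pleistocene, Paleocene, Jurassic, Triassic, Guadalupian, Silurian, Tonian, Mesoproterozoic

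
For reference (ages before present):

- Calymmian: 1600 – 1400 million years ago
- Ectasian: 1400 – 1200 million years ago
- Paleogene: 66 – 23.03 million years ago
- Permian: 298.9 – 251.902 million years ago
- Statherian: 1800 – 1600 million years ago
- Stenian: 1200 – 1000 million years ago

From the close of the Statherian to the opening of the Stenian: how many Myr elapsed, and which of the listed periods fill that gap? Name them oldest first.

400 million years; Calymmian, Ectasian

End of Statherian = 1600 Ma; start of Stenian = 1200 Ma.
Gap = 1600 − 1200 = 400 Myr.
Periods wholly inside 1600–1200 Ma: Calymmian (1600–1400), Ectasian (1400–1200).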